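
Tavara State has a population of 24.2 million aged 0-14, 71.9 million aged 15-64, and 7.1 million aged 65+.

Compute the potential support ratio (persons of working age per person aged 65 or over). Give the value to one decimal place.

Potential support ratio: 10.1

Potential support ratio = 71.9 / 7.1 = 10.1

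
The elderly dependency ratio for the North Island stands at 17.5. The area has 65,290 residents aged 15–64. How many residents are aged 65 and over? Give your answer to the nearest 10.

Aged 65 and over: 11,430

Old-age dependency ratio = elderly / working-age × 100
17.5 = E / 65,290 × 100
⇒ 11,430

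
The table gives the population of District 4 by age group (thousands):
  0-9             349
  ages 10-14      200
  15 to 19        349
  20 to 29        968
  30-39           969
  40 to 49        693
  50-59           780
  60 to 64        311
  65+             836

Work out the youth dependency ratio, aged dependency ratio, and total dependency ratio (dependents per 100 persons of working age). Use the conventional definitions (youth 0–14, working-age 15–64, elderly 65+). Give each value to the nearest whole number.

Youth dependency ratio: 13
Old-age dependency ratio: 21
Total dependency ratio: 34

0–14: 349 + 200 = 549
15–64: 349 + 968 + 969 + 693 + 780 + 311 = 4070
65+: 836
Youth dependency ratio = 549 / 4070 × 100 = 13
Old-age dependency ratio = 836 / 4070 × 100 = 21
Total dependency ratio = (549 + 836) / 4070 × 100 = 1385 / 4070 × 100 = 34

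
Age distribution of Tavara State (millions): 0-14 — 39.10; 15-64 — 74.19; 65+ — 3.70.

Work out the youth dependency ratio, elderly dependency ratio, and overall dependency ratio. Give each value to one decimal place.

Youth dependency ratio = 39.10 / 74.19 × 100 = 52.7
Old-age dependency ratio = 3.70 / 74.19 × 100 = 5.0
Total dependency ratio = (39.10 + 3.70) / 74.19 × 100 = 42.80 / 74.19 × 100 = 57.7

Youth dependency ratio: 52.7
Old-age dependency ratio: 5.0
Total dependency ratio: 57.7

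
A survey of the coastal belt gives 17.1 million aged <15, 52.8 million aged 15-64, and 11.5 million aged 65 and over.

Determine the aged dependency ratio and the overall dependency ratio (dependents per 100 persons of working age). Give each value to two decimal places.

Old-age dependency ratio = 11.5 / 52.8 × 100 = 21.78
Total dependency ratio = (17.1 + 11.5) / 52.8 × 100 = 28.6 / 52.8 × 100 = 54.17

Old-age dependency ratio: 21.78
Total dependency ratio: 54.17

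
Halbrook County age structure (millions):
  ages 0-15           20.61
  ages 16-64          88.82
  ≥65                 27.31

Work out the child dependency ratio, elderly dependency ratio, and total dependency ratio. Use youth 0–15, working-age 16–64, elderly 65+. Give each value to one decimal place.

Youth dependency ratio = 20.61 / 88.82 × 100 = 23.2
Old-age dependency ratio = 27.31 / 88.82 × 100 = 30.7
Total dependency ratio = (20.61 + 27.31) / 88.82 × 100 = 47.92 / 88.82 × 100 = 54.0

Youth dependency ratio: 23.2
Old-age dependency ratio: 30.7
Total dependency ratio: 54.0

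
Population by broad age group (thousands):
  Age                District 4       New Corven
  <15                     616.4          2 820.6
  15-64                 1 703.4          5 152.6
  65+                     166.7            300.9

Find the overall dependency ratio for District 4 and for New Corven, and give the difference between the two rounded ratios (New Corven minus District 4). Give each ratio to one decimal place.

District 4: 46.0
New Corven: 60.6
Difference: +14.6

District 4: (616.4 + 166.7) / 1 703.4 × 100 = 783.1 / 1 703.4 × 100 = 46.0
New Corven: (2 820.6 + 300.9) / 5 152.6 × 100 = 3 121.5 / 5 152.6 × 100 = 60.6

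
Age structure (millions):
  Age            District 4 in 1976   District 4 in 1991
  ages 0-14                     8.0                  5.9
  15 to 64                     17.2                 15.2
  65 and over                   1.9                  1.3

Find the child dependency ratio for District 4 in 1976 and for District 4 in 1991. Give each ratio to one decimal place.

District 4 in 1976: 46.5
District 4 in 1991: 38.8

District 4 in 1976: 8.0 / 17.2 × 100 = 46.5
District 4 in 1991: 5.9 / 15.2 × 100 = 38.8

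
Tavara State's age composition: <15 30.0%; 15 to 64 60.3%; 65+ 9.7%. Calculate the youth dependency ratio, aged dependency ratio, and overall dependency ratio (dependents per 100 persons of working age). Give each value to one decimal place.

Youth dependency ratio = 30.0 / 60.3 × 100 = 49.8
Old-age dependency ratio = 9.7 / 60.3 × 100 = 16.1
Total dependency ratio = (30.0 + 9.7) / 60.3 × 100 = 39.7 / 60.3 × 100 = 65.8

Youth dependency ratio: 49.8
Old-age dependency ratio: 16.1
Total dependency ratio: 65.8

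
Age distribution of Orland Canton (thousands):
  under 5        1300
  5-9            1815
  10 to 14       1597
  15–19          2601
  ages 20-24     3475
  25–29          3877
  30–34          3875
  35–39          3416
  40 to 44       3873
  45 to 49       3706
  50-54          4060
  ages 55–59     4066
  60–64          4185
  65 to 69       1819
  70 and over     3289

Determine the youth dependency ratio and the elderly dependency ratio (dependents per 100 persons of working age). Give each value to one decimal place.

Youth dependency ratio: 12.7
Old-age dependency ratio: 13.8

0–14: 1300 + 1815 + 1597 = 4712
15–64: 2601 + 3475 + 3877 + 3875 + 3416 + 3873 + 3706 + 4060 + 4066 + 4185 = 37134
65+: 1819 + 3289 = 5108
Youth dependency ratio = 4712 / 37134 × 100 = 12.7
Old-age dependency ratio = 5108 / 37134 × 100 = 13.8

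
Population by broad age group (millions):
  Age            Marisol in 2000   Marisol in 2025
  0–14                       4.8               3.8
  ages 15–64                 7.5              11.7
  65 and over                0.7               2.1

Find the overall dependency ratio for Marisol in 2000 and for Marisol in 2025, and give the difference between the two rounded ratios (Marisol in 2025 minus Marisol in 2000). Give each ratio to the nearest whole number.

Marisol in 2000: 73
Marisol in 2025: 50
Difference: -23

Marisol in 2000: (4.8 + 0.7) / 7.5 × 100 = 5.5 / 7.5 × 100 = 73
Marisol in 2025: (3.8 + 2.1) / 11.7 × 100 = 5.9 / 11.7 × 100 = 50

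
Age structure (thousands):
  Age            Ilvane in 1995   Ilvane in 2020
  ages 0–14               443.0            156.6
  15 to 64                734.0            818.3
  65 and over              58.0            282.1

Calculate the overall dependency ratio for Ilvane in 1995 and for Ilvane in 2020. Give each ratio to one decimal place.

Ilvane in 1995: (443.0 + 58.0) / 734.0 × 100 = 501.0 / 734.0 × 100 = 68.3
Ilvane in 2020: (156.6 + 282.1) / 818.3 × 100 = 438.7 / 818.3 × 100 = 53.6

Ilvane in 1995: 68.3
Ilvane in 2020: 53.6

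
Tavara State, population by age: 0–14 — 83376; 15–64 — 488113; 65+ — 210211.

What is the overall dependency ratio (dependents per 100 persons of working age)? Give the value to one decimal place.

Total dependency ratio: 60.1

Total dependency ratio = (83376 + 210211) / 488113 × 100 = 293587 / 488113 × 100 = 60.1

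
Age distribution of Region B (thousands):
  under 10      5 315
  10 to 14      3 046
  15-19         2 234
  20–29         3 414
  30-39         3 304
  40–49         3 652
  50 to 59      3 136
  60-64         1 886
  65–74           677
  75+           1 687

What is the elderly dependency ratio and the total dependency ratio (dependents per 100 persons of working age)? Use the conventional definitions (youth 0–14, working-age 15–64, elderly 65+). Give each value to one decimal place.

Old-age dependency ratio: 13.4
Total dependency ratio: 60.8

0–14: 5 315 + 3 046 = 8 361
15–64: 2 234 + 3 414 + 3 304 + 3 652 + 3 136 + 1 886 = 17 626
65+: 677 + 1 687 = 2 364
Old-age dependency ratio = 2 364 / 17 626 × 100 = 13.4
Total dependency ratio = (8 361 + 2 364) / 17 626 × 100 = 10 725 / 17 626 × 100 = 60.8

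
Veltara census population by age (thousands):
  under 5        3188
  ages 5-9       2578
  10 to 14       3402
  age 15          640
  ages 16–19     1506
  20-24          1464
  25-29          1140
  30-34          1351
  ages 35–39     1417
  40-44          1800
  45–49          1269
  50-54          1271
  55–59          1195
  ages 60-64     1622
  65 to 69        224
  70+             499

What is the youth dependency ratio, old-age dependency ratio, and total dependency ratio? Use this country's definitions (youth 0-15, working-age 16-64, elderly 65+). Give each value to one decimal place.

Youth dependency ratio: 69.9
Old-age dependency ratio: 5.2
Total dependency ratio: 75.0

0–15: 3188 + 2578 + 3402 + 640 = 9808
16–64: 1506 + 1464 + 1140 + 1351 + 1417 + 1800 + 1269 + 1271 + 1195 + 1622 = 14035
65+: 224 + 499 = 723
Youth dependency ratio = 9808 / 14035 × 100 = 69.9
Old-age dependency ratio = 723 / 14035 × 100 = 5.2
Total dependency ratio = (9808 + 723) / 14035 × 100 = 10531 / 14035 × 100 = 75.0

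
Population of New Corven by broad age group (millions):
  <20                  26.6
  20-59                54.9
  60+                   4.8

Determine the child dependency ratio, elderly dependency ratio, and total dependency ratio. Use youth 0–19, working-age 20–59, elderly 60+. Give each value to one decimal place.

Youth dependency ratio = 26.6 / 54.9 × 100 = 48.5
Old-age dependency ratio = 4.8 / 54.9 × 100 = 8.7
Total dependency ratio = (26.6 + 4.8) / 54.9 × 100 = 31.4 / 54.9 × 100 = 57.2

Youth dependency ratio: 48.5
Old-age dependency ratio: 8.7
Total dependency ratio: 57.2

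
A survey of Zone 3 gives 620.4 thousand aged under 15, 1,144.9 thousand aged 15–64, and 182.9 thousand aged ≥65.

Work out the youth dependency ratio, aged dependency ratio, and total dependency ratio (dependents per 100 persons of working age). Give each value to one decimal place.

Youth dependency ratio = 620.4 / 1,144.9 × 100 = 54.2
Old-age dependency ratio = 182.9 / 1,144.9 × 100 = 16.0
Total dependency ratio = (620.4 + 182.9) / 1,144.9 × 100 = 803.3 / 1,144.9 × 100 = 70.2

Youth dependency ratio: 54.2
Old-age dependency ratio: 16.0
Total dependency ratio: 70.2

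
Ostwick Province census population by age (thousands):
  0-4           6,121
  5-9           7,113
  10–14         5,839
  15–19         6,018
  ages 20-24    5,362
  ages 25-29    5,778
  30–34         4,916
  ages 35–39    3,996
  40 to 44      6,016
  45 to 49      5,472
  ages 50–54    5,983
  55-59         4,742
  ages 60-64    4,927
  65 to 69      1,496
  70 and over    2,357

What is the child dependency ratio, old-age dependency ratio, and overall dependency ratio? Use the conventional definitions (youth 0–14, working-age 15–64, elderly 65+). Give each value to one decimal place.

0–14: 6,121 + 7,113 + 5,839 = 19,073
15–64: 6,018 + 5,362 + 5,778 + 4,916 + 3,996 + 6,016 + 5,472 + 5,983 + 4,742 + 4,927 = 53,210
65+: 1,496 + 2,357 = 3,853
Youth dependency ratio = 19,073 / 53,210 × 100 = 35.8
Old-age dependency ratio = 3,853 / 53,210 × 100 = 7.2
Total dependency ratio = (19,073 + 3,853) / 53,210 × 100 = 22,926 / 53,210 × 100 = 43.1

Youth dependency ratio: 35.8
Old-age dependency ratio: 7.2
Total dependency ratio: 43.1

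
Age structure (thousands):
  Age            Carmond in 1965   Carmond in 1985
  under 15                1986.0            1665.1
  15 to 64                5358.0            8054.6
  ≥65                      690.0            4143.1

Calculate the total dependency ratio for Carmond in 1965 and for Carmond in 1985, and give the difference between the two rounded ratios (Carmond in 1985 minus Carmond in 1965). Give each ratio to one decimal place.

Carmond in 1965: (1986.0 + 690.0) / 5358.0 × 100 = 2676.0 / 5358.0 × 100 = 49.9
Carmond in 1985: (1665.1 + 4143.1) / 8054.6 × 100 = 5808.2 / 8054.6 × 100 = 72.1

Carmond in 1965: 49.9
Carmond in 1985: 72.1
Difference: +22.2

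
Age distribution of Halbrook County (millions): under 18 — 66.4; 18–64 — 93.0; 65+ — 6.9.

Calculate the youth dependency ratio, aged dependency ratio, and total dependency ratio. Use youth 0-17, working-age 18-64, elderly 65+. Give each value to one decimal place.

Youth dependency ratio: 71.4
Old-age dependency ratio: 7.4
Total dependency ratio: 78.8

Youth dependency ratio = 66.4 / 93.0 × 100 = 71.4
Old-age dependency ratio = 6.9 / 93.0 × 100 = 7.4
Total dependency ratio = (66.4 + 6.9) / 93.0 × 100 = 73.3 / 93.0 × 100 = 78.8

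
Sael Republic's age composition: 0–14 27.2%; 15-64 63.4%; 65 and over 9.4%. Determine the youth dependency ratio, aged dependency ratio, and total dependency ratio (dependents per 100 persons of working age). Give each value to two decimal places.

Youth dependency ratio: 42.90
Old-age dependency ratio: 14.83
Total dependency ratio: 57.73

Youth dependency ratio = 27.2 / 63.4 × 100 = 42.90
Old-age dependency ratio = 9.4 / 63.4 × 100 = 14.83
Total dependency ratio = (27.2 + 9.4) / 63.4 × 100 = 36.6 / 63.4 × 100 = 57.73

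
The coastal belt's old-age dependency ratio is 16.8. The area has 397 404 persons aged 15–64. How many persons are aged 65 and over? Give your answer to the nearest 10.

Old-age dependency ratio = elderly / working-age × 100
16.8 = E / 397 404 × 100
⇒ 66 760

Aged 65 and over: 66 760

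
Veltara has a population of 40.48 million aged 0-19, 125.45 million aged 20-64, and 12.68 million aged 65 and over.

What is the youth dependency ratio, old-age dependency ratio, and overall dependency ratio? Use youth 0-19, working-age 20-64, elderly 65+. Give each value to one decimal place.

Youth dependency ratio = 40.48 / 125.45 × 100 = 32.3
Old-age dependency ratio = 12.68 / 125.45 × 100 = 10.1
Total dependency ratio = (40.48 + 12.68) / 125.45 × 100 = 53.16 / 125.45 × 100 = 42.4

Youth dependency ratio: 32.3
Old-age dependency ratio: 10.1
Total dependency ratio: 42.4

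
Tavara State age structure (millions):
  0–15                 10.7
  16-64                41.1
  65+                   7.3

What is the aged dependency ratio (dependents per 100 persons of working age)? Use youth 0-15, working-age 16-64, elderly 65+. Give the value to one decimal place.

Old-age dependency ratio: 17.8

Old-age dependency ratio = 7.3 / 41.1 × 100 = 17.8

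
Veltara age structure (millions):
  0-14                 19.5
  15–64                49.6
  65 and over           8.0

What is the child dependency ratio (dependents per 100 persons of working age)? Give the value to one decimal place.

Youth dependency ratio: 39.3

Youth dependency ratio = 19.5 / 49.6 × 100 = 39.3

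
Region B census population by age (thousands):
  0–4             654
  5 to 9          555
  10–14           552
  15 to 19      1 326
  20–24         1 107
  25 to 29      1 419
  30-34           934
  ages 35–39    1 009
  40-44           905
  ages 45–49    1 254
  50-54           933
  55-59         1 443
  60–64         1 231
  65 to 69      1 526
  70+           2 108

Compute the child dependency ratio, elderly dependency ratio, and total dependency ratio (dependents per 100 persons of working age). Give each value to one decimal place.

0–14: 654 + 555 + 552 = 1 761
15–64: 1 326 + 1 107 + 1 419 + 934 + 1 009 + 905 + 1 254 + 933 + 1 443 + 1 231 = 11 561
65+: 1 526 + 2 108 = 3 634
Youth dependency ratio = 1 761 / 11 561 × 100 = 15.2
Old-age dependency ratio = 3 634 / 11 561 × 100 = 31.4
Total dependency ratio = (1 761 + 3 634) / 11 561 × 100 = 5 395 / 11 561 × 100 = 46.7

Youth dependency ratio: 15.2
Old-age dependency ratio: 31.4
Total dependency ratio: 46.7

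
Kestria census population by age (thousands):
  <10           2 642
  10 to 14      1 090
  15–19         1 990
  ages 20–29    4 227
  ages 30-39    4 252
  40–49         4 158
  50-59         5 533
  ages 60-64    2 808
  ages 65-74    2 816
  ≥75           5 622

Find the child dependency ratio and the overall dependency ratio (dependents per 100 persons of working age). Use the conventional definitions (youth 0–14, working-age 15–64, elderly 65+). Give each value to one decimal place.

0–14: 2 642 + 1 090 = 3 732
15–64: 1 990 + 4 227 + 4 252 + 4 158 + 5 533 + 2 808 = 22 968
65+: 2 816 + 5 622 = 8 438
Youth dependency ratio = 3 732 / 22 968 × 100 = 16.2
Total dependency ratio = (3 732 + 8 438) / 22 968 × 100 = 12 170 / 22 968 × 100 = 53.0

Youth dependency ratio: 16.2
Total dependency ratio: 53.0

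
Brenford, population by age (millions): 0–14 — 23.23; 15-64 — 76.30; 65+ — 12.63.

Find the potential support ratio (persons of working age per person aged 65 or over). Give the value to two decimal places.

Potential support ratio = 76.30 / 12.63 = 6.04

Potential support ratio: 6.04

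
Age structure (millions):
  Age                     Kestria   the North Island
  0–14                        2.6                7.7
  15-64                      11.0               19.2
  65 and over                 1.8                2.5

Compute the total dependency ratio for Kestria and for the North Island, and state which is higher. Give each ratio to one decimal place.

Kestria: (2.6 + 1.8) / 11.0 × 100 = 4.4 / 11.0 × 100 = 40.0
the North Island: (7.7 + 2.5) / 19.2 × 100 = 10.2 / 19.2 × 100 = 53.1

Kestria: 40.0
the North Island: 53.1
Higher: the North Island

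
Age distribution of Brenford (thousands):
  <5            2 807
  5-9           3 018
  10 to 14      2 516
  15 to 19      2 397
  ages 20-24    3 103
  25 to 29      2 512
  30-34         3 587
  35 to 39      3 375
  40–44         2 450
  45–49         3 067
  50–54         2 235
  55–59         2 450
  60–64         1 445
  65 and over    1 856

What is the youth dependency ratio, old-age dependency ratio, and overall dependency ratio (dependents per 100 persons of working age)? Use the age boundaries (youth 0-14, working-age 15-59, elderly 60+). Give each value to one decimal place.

0–14: 2 807 + 3 018 + 2 516 = 8 341
15–59: 2 397 + 3 103 + 2 512 + 3 587 + 3 375 + 2 450 + 3 067 + 2 235 + 2 450 = 25 176
60+: 1 445 + 1 856 = 3 301
Youth dependency ratio = 8 341 / 25 176 × 100 = 33.1
Old-age dependency ratio = 3 301 / 25 176 × 100 = 13.1
Total dependency ratio = (8 341 + 3 301) / 25 176 × 100 = 11 642 / 25 176 × 100 = 46.2

Youth dependency ratio: 33.1
Old-age dependency ratio: 13.1
Total dependency ratio: 46.2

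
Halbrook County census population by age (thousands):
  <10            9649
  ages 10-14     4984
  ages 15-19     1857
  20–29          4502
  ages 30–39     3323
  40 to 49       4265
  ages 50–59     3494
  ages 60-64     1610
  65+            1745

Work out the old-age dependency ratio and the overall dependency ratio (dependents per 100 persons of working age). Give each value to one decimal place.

Old-age dependency ratio: 9.2
Total dependency ratio: 86.0

0–14: 9649 + 4984 = 14633
15–64: 1857 + 4502 + 3323 + 4265 + 3494 + 1610 = 19051
65+: 1745
Old-age dependency ratio = 1745 / 19051 × 100 = 9.2
Total dependency ratio = (14633 + 1745) / 19051 × 100 = 16378 / 19051 × 100 = 86.0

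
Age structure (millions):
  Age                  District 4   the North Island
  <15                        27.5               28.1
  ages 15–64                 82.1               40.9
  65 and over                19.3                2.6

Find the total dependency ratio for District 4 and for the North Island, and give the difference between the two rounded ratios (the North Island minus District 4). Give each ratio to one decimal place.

District 4: 57.0
the North Island: 75.1
Difference: +18.1

District 4: (27.5 + 19.3) / 82.1 × 100 = 46.8 / 82.1 × 100 = 57.0
the North Island: (28.1 + 2.6) / 40.9 × 100 = 30.7 / 40.9 × 100 = 75.1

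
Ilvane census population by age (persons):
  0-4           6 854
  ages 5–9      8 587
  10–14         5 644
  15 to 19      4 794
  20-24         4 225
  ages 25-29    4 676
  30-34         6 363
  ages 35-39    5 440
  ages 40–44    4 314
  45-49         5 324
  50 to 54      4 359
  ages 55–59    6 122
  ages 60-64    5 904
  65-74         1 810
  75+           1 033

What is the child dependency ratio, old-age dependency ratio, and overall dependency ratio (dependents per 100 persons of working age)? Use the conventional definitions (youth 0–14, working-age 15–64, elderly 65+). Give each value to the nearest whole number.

0–14: 6 854 + 8 587 + 5 644 = 21 085
15–64: 4 794 + 4 225 + 4 676 + 6 363 + 5 440 + 4 314 + 5 324 + 4 359 + 6 122 + 5 904 = 51 521
65+: 1 810 + 1 033 = 2 843
Youth dependency ratio = 21 085 / 51 521 × 100 = 41
Old-age dependency ratio = 2 843 / 51 521 × 100 = 6
Total dependency ratio = (21 085 + 2 843) / 51 521 × 100 = 23 928 / 51 521 × 100 = 46

Youth dependency ratio: 41
Old-age dependency ratio: 6
Total dependency ratio: 46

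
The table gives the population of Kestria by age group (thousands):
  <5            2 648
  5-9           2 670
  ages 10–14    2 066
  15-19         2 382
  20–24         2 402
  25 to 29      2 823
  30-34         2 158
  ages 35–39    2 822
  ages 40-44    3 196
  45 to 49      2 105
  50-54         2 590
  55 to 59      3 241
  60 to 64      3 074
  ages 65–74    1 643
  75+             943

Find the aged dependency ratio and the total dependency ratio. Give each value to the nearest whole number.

0–14: 2 648 + 2 670 + 2 066 = 7 384
15–64: 2 382 + 2 402 + 2 823 + 2 158 + 2 822 + 3 196 + 2 105 + 2 590 + 3 241 + 3 074 = 26 793
65+: 1 643 + 943 = 2 586
Old-age dependency ratio = 2 586 / 26 793 × 100 = 10
Total dependency ratio = (7 384 + 2 586) / 26 793 × 100 = 9 970 / 26 793 × 100 = 37

Old-age dependency ratio: 10
Total dependency ratio: 37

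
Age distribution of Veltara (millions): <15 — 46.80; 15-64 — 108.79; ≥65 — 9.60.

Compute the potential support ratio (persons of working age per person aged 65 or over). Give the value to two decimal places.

Potential support ratio = 108.79 / 9.60 = 11.33

Potential support ratio: 11.33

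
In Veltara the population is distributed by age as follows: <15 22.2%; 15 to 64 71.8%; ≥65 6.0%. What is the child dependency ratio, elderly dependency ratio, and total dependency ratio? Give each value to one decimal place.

Youth dependency ratio = 22.2 / 71.8 × 100 = 30.9
Old-age dependency ratio = 6.0 / 71.8 × 100 = 8.4
Total dependency ratio = (22.2 + 6.0) / 71.8 × 100 = 28.2 / 71.8 × 100 = 39.3

Youth dependency ratio: 30.9
Old-age dependency ratio: 8.4
Total dependency ratio: 39.3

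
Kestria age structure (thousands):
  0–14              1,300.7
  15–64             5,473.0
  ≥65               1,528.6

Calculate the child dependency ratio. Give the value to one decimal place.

Youth dependency ratio: 23.8

Youth dependency ratio = 1,300.7 / 5,473.0 × 100 = 23.8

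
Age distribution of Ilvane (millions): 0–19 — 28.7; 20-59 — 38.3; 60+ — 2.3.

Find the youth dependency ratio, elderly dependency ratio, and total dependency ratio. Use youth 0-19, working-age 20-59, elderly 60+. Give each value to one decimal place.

Youth dependency ratio = 28.7 / 38.3 × 100 = 74.9
Old-age dependency ratio = 2.3 / 38.3 × 100 = 6.0
Total dependency ratio = (28.7 + 2.3) / 38.3 × 100 = 31.0 / 38.3 × 100 = 80.9

Youth dependency ratio: 74.9
Old-age dependency ratio: 6.0
Total dependency ratio: 80.9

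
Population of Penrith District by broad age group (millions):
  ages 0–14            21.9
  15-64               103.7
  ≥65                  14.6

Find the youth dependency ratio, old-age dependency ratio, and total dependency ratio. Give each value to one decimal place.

Youth dependency ratio: 21.1
Old-age dependency ratio: 14.1
Total dependency ratio: 35.2

Youth dependency ratio = 21.9 / 103.7 × 100 = 21.1
Old-age dependency ratio = 14.6 / 103.7 × 100 = 14.1
Total dependency ratio = (21.9 + 14.6) / 103.7 × 100 = 36.5 / 103.7 × 100 = 35.2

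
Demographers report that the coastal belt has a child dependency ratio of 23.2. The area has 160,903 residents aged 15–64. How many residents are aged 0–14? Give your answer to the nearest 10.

Aged 0–14: 37,330

Youth dependency ratio = youth / working-age × 100
23.2 = Y / 160,903 × 100
⇒ 37,330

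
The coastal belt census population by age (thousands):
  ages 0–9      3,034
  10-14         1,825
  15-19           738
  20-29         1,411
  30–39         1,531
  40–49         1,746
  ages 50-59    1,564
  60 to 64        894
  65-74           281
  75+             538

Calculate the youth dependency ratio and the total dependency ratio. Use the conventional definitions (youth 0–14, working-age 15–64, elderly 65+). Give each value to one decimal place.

0–14: 3,034 + 1,825 = 4,859
15–64: 738 + 1,411 + 1,531 + 1,746 + 1,564 + 894 = 7,884
65+: 281 + 538 = 819
Youth dependency ratio = 4,859 / 7,884 × 100 = 61.6
Total dependency ratio = (4,859 + 819) / 7,884 × 100 = 5,678 / 7,884 × 100 = 72.0

Youth dependency ratio: 61.6
Total dependency ratio: 72.0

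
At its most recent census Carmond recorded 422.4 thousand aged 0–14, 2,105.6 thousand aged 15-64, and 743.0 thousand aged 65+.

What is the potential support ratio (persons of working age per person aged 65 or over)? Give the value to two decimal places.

Potential support ratio: 2.83

Potential support ratio = 2,105.6 / 743.0 = 2.83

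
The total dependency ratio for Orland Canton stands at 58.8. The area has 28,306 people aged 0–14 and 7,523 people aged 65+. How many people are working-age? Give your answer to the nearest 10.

Working-age: 60,930

Total dependency ratio = (youth + elderly) / working-age × 100
58.8 = (28,306 + 7,523) / W × 100
⇒ 60,930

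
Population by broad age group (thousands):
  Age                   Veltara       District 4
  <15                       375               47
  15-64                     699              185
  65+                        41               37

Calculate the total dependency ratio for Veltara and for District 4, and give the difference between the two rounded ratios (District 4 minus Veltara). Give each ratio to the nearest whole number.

Veltara: (375 + 41) / 699 × 100 = 416 / 699 × 100 = 60
District 4: (47 + 37) / 185 × 100 = 84 / 185 × 100 = 45

Veltara: 60
District 4: 45
Difference: -15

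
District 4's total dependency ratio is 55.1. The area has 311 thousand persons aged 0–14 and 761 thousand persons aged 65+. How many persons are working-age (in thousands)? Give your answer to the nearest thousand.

Working-age: 1 946

Total dependency ratio = (youth + elderly) / working-age × 100
55.1 = (311 + 761) / W × 100
⇒ 1 946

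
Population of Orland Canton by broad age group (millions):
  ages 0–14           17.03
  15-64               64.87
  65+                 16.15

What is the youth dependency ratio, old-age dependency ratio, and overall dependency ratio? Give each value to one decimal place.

Youth dependency ratio: 26.3
Old-age dependency ratio: 24.9
Total dependency ratio: 51.1

Youth dependency ratio = 17.03 / 64.87 × 100 = 26.3
Old-age dependency ratio = 16.15 / 64.87 × 100 = 24.9
Total dependency ratio = (17.03 + 16.15) / 64.87 × 100 = 33.18 / 64.87 × 100 = 51.1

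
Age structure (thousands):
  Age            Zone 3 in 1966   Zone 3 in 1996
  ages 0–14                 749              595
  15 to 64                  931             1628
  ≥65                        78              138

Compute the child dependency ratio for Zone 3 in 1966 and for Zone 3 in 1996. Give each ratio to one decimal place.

Zone 3 in 1966: 80.5
Zone 3 in 1996: 36.5

Zone 3 in 1966: 749 / 931 × 100 = 80.5
Zone 3 in 1996: 595 / 1628 × 100 = 36.5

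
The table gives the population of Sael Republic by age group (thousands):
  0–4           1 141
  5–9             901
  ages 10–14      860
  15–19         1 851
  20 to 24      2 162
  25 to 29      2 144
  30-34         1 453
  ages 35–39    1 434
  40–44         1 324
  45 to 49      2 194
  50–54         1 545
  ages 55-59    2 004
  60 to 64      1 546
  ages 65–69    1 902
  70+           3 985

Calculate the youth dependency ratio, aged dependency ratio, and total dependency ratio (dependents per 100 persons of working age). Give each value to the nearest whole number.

Youth dependency ratio: 16
Old-age dependency ratio: 33
Total dependency ratio: 50

0–14: 1 141 + 901 + 860 = 2 902
15–64: 1 851 + 2 162 + 2 144 + 1 453 + 1 434 + 1 324 + 2 194 + 1 545 + 2 004 + 1 546 = 17 657
65+: 1 902 + 3 985 = 5 887
Youth dependency ratio = 2 902 / 17 657 × 100 = 16
Old-age dependency ratio = 5 887 / 17 657 × 100 = 33
Total dependency ratio = (2 902 + 5 887) / 17 657 × 100 = 8 789 / 17 657 × 100 = 50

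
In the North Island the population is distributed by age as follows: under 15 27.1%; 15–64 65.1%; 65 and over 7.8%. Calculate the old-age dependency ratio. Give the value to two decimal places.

Old-age dependency ratio: 11.98

Old-age dependency ratio = 7.8 / 65.1 × 100 = 11.98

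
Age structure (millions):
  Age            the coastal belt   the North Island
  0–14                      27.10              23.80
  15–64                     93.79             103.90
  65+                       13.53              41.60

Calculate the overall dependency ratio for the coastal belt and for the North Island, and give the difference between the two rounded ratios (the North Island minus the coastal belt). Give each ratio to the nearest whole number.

the coastal belt: 43
the North Island: 63
Difference: +20

the coastal belt: (27.10 + 13.53) / 93.79 × 100 = 40.63 / 93.79 × 100 = 43
the North Island: (23.80 + 41.60) / 103.90 × 100 = 65.40 / 103.90 × 100 = 63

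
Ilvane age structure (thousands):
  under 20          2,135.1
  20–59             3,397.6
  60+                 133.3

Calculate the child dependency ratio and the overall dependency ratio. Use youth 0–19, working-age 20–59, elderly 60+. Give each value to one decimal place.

Youth dependency ratio: 62.8
Total dependency ratio: 66.8

Youth dependency ratio = 2,135.1 / 3,397.6 × 100 = 62.8
Total dependency ratio = (2,135.1 + 133.3) / 3,397.6 × 100 = 2,268.4 / 3,397.6 × 100 = 66.8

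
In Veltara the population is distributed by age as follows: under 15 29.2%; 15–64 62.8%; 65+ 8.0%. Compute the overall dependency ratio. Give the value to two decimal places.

Total dependency ratio = (29.2 + 8.0) / 62.8 × 100 = 37.2 / 62.8 × 100 = 59.24

Total dependency ratio: 59.24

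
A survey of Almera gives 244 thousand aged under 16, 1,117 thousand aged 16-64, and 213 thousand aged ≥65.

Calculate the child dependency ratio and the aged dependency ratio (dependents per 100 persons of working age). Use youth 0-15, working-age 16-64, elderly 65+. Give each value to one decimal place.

Youth dependency ratio: 21.8
Old-age dependency ratio: 19.1

Youth dependency ratio = 244 / 1,117 × 100 = 21.8
Old-age dependency ratio = 213 / 1,117 × 100 = 19.1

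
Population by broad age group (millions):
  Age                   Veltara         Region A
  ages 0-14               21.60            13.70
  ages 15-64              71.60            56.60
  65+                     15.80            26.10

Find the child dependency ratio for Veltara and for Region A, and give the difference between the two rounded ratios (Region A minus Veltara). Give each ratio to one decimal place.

Veltara: 30.2
Region A: 24.2
Difference: -6.0

Veltara: 21.60 / 71.60 × 100 = 30.2
Region A: 13.70 / 56.60 × 100 = 24.2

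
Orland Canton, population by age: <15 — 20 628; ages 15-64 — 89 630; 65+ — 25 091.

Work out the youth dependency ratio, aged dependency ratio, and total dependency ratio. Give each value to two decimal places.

Youth dependency ratio: 23.01
Old-age dependency ratio: 27.99
Total dependency ratio: 51.01

Youth dependency ratio = 20 628 / 89 630 × 100 = 23.01
Old-age dependency ratio = 25 091 / 89 630 × 100 = 27.99
Total dependency ratio = (20 628 + 25 091) / 89 630 × 100 = 45 719 / 89 630 × 100 = 51.01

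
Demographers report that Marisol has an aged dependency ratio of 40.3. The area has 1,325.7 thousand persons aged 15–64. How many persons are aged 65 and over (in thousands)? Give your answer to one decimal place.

Old-age dependency ratio = elderly / working-age × 100
40.3 = E / 1,325.7 × 100
⇒ 534.3

Aged 65 and over: 534.3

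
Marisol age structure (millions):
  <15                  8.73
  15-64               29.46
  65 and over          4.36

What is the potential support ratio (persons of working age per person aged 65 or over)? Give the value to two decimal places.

Potential support ratio: 6.76

Potential support ratio = 29.46 / 4.36 = 6.76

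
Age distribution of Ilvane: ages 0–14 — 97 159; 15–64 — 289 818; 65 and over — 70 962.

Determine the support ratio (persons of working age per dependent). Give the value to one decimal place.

Support ratio: 1.7

Support ratio = 289 818 / (97 159 + 70 962) = 289 818 / 168 121 = 1.7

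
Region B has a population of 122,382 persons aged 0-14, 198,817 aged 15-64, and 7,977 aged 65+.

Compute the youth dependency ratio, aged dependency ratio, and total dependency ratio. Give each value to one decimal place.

Youth dependency ratio = 122,382 / 198,817 × 100 = 61.6
Old-age dependency ratio = 7,977 / 198,817 × 100 = 4.0
Total dependency ratio = (122,382 + 7,977) / 198,817 × 100 = 130,359 / 198,817 × 100 = 65.6

Youth dependency ratio: 61.6
Old-age dependency ratio: 4.0
Total dependency ratio: 65.6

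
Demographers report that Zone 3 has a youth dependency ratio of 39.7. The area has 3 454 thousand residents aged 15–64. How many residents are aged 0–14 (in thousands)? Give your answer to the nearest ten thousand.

Aged 0–14: 1 370

Youth dependency ratio = youth / working-age × 100
39.7 = Y / 3 454 × 100
⇒ 1 370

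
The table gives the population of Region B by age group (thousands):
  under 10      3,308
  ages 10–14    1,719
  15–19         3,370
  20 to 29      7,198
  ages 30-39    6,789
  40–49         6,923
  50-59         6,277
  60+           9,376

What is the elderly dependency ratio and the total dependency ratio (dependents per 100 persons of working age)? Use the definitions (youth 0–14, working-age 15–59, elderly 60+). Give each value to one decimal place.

Old-age dependency ratio: 30.7
Total dependency ratio: 47.1

0–14: 3,308 + 1,719 = 5,027
15–59: 3,370 + 7,198 + 6,789 + 6,923 + 6,277 = 30,557
60+: 9,376
Old-age dependency ratio = 9,376 / 30,557 × 100 = 30.7
Total dependency ratio = (5,027 + 9,376) / 30,557 × 100 = 14,403 / 30,557 × 100 = 47.1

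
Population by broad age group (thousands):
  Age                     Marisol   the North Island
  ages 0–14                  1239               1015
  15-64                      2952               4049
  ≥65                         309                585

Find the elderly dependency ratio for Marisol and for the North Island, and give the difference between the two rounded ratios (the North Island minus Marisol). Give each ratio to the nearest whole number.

Marisol: 10
the North Island: 14
Difference: +4

Marisol: 309 / 2952 × 100 = 10
the North Island: 585 / 4049 × 100 = 14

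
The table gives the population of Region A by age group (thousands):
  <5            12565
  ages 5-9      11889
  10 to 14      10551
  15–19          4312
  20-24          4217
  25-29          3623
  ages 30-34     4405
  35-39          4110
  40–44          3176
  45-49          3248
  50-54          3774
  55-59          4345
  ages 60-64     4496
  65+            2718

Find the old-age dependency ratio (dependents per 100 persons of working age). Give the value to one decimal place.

Old-age dependency ratio: 6.8

0–14: 12565 + 11889 + 10551 = 35005
15–64: 4312 + 4217 + 3623 + 4405 + 4110 + 3176 + 3248 + 3774 + 4345 + 4496 = 39706
65+: 2718
Old-age dependency ratio = 2718 / 39706 × 100 = 6.8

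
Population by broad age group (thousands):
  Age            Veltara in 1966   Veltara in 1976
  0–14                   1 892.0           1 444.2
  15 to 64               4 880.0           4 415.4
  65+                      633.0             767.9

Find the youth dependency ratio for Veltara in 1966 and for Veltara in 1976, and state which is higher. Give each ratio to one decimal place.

Veltara in 1966: 1 892.0 / 4 880.0 × 100 = 38.8
Veltara in 1976: 1 444.2 / 4 415.4 × 100 = 32.7

Veltara in 1966: 38.8
Veltara in 1976: 32.7
Higher: Veltara in 1966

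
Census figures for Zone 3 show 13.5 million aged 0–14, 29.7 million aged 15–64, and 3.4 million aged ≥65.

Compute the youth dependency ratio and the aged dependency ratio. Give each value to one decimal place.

Youth dependency ratio: 45.5
Old-age dependency ratio: 11.4

Youth dependency ratio = 13.5 / 29.7 × 100 = 45.5
Old-age dependency ratio = 3.4 / 29.7 × 100 = 11.4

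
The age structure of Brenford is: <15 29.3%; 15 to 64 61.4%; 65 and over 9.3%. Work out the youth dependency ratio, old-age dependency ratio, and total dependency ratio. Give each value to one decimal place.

Youth dependency ratio = 29.3 / 61.4 × 100 = 47.7
Old-age dependency ratio = 9.3 / 61.4 × 100 = 15.1
Total dependency ratio = (29.3 + 9.3) / 61.4 × 100 = 38.6 / 61.4 × 100 = 62.9

Youth dependency ratio: 47.7
Old-age dependency ratio: 15.1
Total dependency ratio: 62.9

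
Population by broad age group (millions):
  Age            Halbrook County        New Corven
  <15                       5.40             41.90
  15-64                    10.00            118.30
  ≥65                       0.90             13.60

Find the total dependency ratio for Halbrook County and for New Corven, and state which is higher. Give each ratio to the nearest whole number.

Halbrook County: 63
New Corven: 47
Higher: Halbrook County

Halbrook County: (5.40 + 0.90) / 10.00 × 100 = 6.30 / 10.00 × 100 = 63
New Corven: (41.90 + 13.60) / 118.30 × 100 = 55.50 / 118.30 × 100 = 47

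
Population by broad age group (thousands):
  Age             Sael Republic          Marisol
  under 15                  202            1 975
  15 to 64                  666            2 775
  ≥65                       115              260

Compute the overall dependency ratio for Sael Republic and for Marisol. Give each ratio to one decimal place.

Sael Republic: (202 + 115) / 666 × 100 = 317 / 666 × 100 = 47.6
Marisol: (1 975 + 260) / 2 775 × 100 = 2 235 / 2 775 × 100 = 80.5

Sael Republic: 47.6
Marisol: 80.5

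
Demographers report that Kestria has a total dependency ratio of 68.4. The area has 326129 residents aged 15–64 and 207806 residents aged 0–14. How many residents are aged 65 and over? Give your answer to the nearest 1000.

Aged 65 and over: 15000

Total dependency ratio = (youth + elderly) / working-age × 100
68.4 = (207806 + E) / 326129 × 100
⇒ 15000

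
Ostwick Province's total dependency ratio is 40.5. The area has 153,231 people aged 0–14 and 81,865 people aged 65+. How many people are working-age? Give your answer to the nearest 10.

Total dependency ratio = (youth + elderly) / working-age × 100
40.5 = (153,231 + 81,865) / W × 100
⇒ 580,480

Working-age: 580,480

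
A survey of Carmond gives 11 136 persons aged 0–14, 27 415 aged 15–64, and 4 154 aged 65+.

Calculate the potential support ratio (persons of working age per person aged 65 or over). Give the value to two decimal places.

Potential support ratio = 27 415 / 4 154 = 6.60

Potential support ratio: 6.60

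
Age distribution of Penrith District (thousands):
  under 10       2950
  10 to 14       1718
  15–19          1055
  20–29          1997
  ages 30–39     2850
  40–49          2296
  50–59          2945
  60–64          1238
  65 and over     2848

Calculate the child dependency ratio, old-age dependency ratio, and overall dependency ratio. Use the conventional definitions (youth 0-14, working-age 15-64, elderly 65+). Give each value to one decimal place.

Youth dependency ratio: 37.7
Old-age dependency ratio: 23.0
Total dependency ratio: 60.7

0–14: 2950 + 1718 = 4668
15–64: 1055 + 1997 + 2850 + 2296 + 2945 + 1238 = 12381
65+: 2848
Youth dependency ratio = 4668 / 12381 × 100 = 37.7
Old-age dependency ratio = 2848 / 12381 × 100 = 23.0
Total dependency ratio = (4668 + 2848) / 12381 × 100 = 7516 / 12381 × 100 = 60.7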